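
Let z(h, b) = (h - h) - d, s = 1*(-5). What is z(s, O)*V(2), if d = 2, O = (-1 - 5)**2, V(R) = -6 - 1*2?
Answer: 16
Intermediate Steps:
V(R) = -8 (V(R) = -6 - 2 = -8)
s = -5
O = 36 (O = (-6)**2 = 36)
z(h, b) = -2 (z(h, b) = (h - h) - 1*2 = 0 - 2 = -2)
z(s, O)*V(2) = -2*(-8) = 16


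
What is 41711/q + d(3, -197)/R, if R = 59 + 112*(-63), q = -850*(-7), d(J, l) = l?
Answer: 293024017/41632150 ≈ 7.0384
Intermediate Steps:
q = 5950
R = -6997 (R = 59 - 7056 = -6997)
41711/q + d(3, -197)/R = 41711/5950 - 197/(-6997) = 41711*(1/5950) - 197*(-1/6997) = 41711/5950 + 197/6997 = 293024017/41632150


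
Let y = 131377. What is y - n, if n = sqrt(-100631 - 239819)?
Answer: 131377 - 5*I*sqrt(13618) ≈ 1.3138e+5 - 583.48*I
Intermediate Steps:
n = 5*I*sqrt(13618) (n = sqrt(-340450) = 5*I*sqrt(13618) ≈ 583.48*I)
y - n = 131377 - 5*I*sqrt(13618)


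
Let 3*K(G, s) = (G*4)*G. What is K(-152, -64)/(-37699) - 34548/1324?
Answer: -1007408485/37435107 ≈ -26.911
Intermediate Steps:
K(G, s) = 4*G²/3 (K(G, s) = ((G*4)*G)/3 = ((4*G)*G)/3 = (4*G²)/3 = 4*G²/3)
K(-152, -64)/(-37699) - 34548/1324 = ((4/3)*(-152)²)/(-37699) - 34548/1324 = ((4/3)*23104)*(-1/37699) - 34548*1/1324 = (92416/3)*(-1/37699) - 8637/331 = -92416/113097 - 8637/331 = -1007408485/37435107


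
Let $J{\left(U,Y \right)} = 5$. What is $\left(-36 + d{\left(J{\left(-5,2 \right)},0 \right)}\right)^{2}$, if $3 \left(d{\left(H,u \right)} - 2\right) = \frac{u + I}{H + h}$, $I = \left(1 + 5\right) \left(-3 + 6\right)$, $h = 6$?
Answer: $\frac{135424}{121} \approx 1119.2$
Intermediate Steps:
$I = 18$ ($I = 6 \cdot 3 = 18$)
$d{\left(H,u \right)} = 2 + \frac{18 + u}{3 \left(6 + H\right)}$ ($d{\left(H,u \right)} = 2 + \frac{\left(u + 18\right) \frac{1}{H + 6}}{3} = 2 + \frac{\left(18 + u\right) \frac{1}{6 + H}}{3} = 2 + \frac{\frac{1}{6 + H} \left(18 + u\right)}{3} = 2 + \frac{18 + u}{3 \left(6 + H\right)}$)
$\left(-36 + d{\left(J{\left(-5,2 \right)},0 \right)}\right)^{2} = \left(-36 + \frac{54 + 0 + 6 \cdot 5}{3 \left(6 + 5\right)}\right)^{2} = \left(-36 + \frac{54 + 0 + 30}{3 \cdot 11}\right)^{2} = \left(-36 + \frac{1}{3} \cdot \frac{1}{11} \cdot 84\right)^{2} = \left(-36 + \frac{28}{11}\right)^{2} = \left(- \frac{368}{11}\right)^{2} = \frac{135424}{121}$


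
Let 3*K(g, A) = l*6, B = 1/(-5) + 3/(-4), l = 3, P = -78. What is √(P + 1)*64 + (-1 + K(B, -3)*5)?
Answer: 29 + 64*I*√77 ≈ 29.0 + 561.6*I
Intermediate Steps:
B = -19/20 (B = 1*(-⅕) + 3*(-¼) = -⅕ - ¾ = -19/20 ≈ -0.95000)
K(g, A) = 6 (K(g, A) = (3*6)/3 = (⅓)*18 = 6)
√(P + 1)*64 + (-1 + K(B, -3)*5) = √(-78 + 1)*64 + (-1 + 6*5) = √(-77)*64 + (-1 + 30) = (I*√77)*64 + 29 = 64*I*√77 + 29 = 29 + 64*I*√77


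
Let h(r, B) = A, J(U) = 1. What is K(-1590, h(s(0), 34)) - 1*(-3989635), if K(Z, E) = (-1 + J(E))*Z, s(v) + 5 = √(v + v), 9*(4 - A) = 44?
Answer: 3989635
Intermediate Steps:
A = -8/9 (A = 4 - ⅑*44 = 4 - 44/9 = -8/9 ≈ -0.88889)
s(v) = -5 + √2*√v (s(v) = -5 + √(v + v) = -5 + √(2*v) = -5 + √2*√v)
h(r, B) = -8/9
K(Z, E) = 0 (K(Z, E) = (-1 + 1)*Z = 0*Z = 0)
K(-1590, h(s(0), 34)) - 1*(-3989635) = 0 - 1*(-3989635) = 0 + 3989635 = 3989635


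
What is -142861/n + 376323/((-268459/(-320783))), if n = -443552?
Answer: 53544757962549967/119075526368 ≈ 4.4967e+5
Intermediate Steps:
-142861/n + 376323/((-268459/(-320783))) = -142861/(-443552) + 376323/((-268459/(-320783))) = -142861*(-1/443552) + 376323/((-268459*(-1/320783))) = 142861/443552 + 376323/(268459/320783) = 142861/443552 + 376323*(320783/268459) = 142861/443552 + 120718020909/268459 = 53544757962549967/119075526368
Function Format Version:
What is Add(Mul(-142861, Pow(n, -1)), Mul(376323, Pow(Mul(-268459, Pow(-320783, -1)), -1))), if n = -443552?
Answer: Rational(53544757962549967, 119075526368) ≈ 4.4967e+5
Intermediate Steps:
Add(Mul(-142861, Pow(n, -1)), Mul(376323, Pow(Mul(-268459, Pow(-320783, -1)), -1))) = Add(Mul(-142861, Pow(-443552, -1)), Mul(376323, Pow(Mul(-268459, Pow(-320783, -1)), -1))) = Add(Mul(-142861, Rational(-1, 443552)), Mul(376323, Pow(Mul(-268459, Rational(-1, 320783)), -1))) = Add(Rational(142861, 443552), Mul(376323, Pow(Rational(268459, 320783), -1))) = Add(Rational(142861, 443552), Mul(376323, Rational(320783, 268459))) = Add(Rational(142861, 443552), Rational(120718020909, 268459)) = Rational(53544757962549967, 119075526368)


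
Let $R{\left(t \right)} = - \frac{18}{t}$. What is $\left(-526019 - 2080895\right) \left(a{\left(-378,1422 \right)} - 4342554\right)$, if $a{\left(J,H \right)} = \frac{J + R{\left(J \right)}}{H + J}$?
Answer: $\frac{124097138084356681}{10962} \approx 1.1321 \cdot 10^{13}$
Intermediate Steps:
$a{\left(J,H \right)} = \frac{J - \frac{18}{J}}{H + J}$
$\left(-526019 - 2080895\right) \left(a{\left(-378,1422 \right)} - 4342554\right) = \left(-526019 - 2080895\right) \left(\frac{-18 + \left(-378\right)^{2}}{\left(-378\right) \left(1422 - 378\right)} - 4342554\right) = - 2606914 \left(- \frac{-18 + 142884}{378 \cdot 1044} - 4342554\right) = - 2606914 \left(\left(- \frac{1}{378}\right) \frac{1}{1044} \cdot 142866 - 4342554\right) = - 2606914 \left(- \frac{7937}{21924} - 4342554\right) = \left(-2606914\right) \left(- \frac{95206161833}{21924}\right) = \frac{124097138084356681}{10962}$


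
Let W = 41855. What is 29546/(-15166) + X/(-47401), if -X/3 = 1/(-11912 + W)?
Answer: -6989244877930/3587588436123 ≈ -1.9482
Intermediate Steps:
X = -1/9981 (X = -3/(-11912 + 41855) = -3/29943 = -3*1/29943 = -1/9981 ≈ -0.00010019)
29546/(-15166) + X/(-47401) = 29546/(-15166) - 1/9981/(-47401) = 29546*(-1/15166) - 1/9981*(-1/47401) = -14773/7583 + 1/473109381 = -6989244877930/3587588436123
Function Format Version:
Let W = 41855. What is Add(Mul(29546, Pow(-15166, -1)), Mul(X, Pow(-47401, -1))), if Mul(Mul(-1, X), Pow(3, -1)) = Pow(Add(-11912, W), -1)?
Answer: Rational(-6989244877930, 3587588436123) ≈ -1.9482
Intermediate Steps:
X = Rational(-1, 9981) (X = Mul(-3, Pow(Add(-11912, 41855), -1)) = Mul(-3, Pow(29943, -1)) = Mul(-3, Rational(1, 29943)) = Rational(-1, 9981) ≈ -0.00010019)
Add(Mul(29546, Pow(-15166, -1)), Mul(X, Pow(-47401, -1))) = Add(Mul(29546, Pow(-15166, -1)), Mul(Rational(-1, 9981), Pow(-47401, -1))) = Add(Mul(29546, Rational(-1, 15166)), Mul(Rational(-1, 9981), Rational(-1, 47401))) = Add(Rational(-14773, 7583), Rational(1, 473109381)) = Rational(-6989244877930, 3587588436123)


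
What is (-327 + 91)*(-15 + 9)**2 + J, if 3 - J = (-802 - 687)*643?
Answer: 948934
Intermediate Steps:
J = 957430 (J = 3 - (-802 - 687)*643 = 3 - (-1489)*643 = 3 - 1*(-957427) = 3 + 957427 = 957430)
(-327 + 91)*(-15 + 9)**2 + J = (-327 + 91)*(-15 + 9)**2 + 957430 = -236*(-6)**2 + 957430 = -236*36 + 957430 = -8496 + 957430 = 948934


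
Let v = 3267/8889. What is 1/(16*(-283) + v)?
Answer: -2963/13415375 ≈ -0.00022087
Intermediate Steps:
v = 1089/2963 (v = 3267*(1/8889) = 1089/2963 ≈ 0.36753)
1/(16*(-283) + v) = 1/(16*(-283) + 1089/2963) = 1/(-4528 + 1089/2963) = 1/(-13415375/2963) = -2963/13415375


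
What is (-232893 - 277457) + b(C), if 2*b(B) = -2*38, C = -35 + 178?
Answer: -510388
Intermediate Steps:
C = 143
b(B) = -38 (b(B) = (-2*38)/2 = (½)*(-76) = -38)
(-232893 - 277457) + b(C) = (-232893 - 277457) - 38 = -510350 - 38 = -510388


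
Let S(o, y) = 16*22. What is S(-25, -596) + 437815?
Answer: 438167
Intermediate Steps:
S(o, y) = 352
S(-25, -596) + 437815 = 352 + 437815 = 438167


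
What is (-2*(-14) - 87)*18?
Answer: -1062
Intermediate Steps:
(-2*(-14) - 87)*18 = (28 - 87)*18 = -59*18 = -1062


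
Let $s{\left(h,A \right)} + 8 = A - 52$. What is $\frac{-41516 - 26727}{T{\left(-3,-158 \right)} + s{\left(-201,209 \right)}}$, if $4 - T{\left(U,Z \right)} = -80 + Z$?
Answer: $- \frac{68243}{391} \approx -174.53$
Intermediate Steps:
$T{\left(U,Z \right)} = 84 - Z$ ($T{\left(U,Z \right)} = 4 - \left(-80 + Z\right) = 84 - Z$)
$s{\left(h,A \right)} = -60 + A$ ($s{\left(h,A \right)} = -8 + \left(A - 52\right) = -8 + \left(-52 + A\right) = -60 + A$)
$\frac{-41516 - 26727}{T{\left(-3,-158 \right)} + s{\left(-201,209 \right)}} = \frac{-41516 - 26727}{\left(84 - -158\right) + \left(-60 + 209\right)} = - \frac{68243}{\left(84 + 158\right) + 149} = - \frac{68243}{242 + 149} = - \frac{68243}{391}$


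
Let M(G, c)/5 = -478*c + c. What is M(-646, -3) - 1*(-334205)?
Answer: 341360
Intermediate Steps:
M(G, c) = -2385*c (M(G, c) = 5*(-478*c + c) = 5*(-477*c) = -2385*c)
M(-646, -3) - 1*(-334205) = -2385*(-3) - 1*(-334205) = 7155 + 334205 = 341360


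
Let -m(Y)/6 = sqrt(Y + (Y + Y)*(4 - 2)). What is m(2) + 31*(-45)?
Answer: -1395 - 6*sqrt(10) ≈ -1414.0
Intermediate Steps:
m(Y) = -6*sqrt(5)*sqrt(Y) (m(Y) = -6*sqrt(Y + (Y + Y)*(4 - 2)) = -6*sqrt(Y + (2*Y)*2) = -6*sqrt(Y + 4*Y) = -6*sqrt(5)*sqrt(Y))
m(2) + 31*(-45) = -6*sqrt(5)*sqrt(2) + 31*(-45) = -6*sqrt(10) - 1395 = -1395 - 6*sqrt(10)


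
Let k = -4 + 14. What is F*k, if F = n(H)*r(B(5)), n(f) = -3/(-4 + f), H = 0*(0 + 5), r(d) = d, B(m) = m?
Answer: 75/2 ≈ 37.500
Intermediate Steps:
H = 0 (H = 0*5 = 0)
n(f) = -3/(-4 + f)
k = 10
F = 15/4 (F = -3/(-4 + 0)*5 = -3/(-4)*5 = -3*(-¼)*5 = (¾)*5 = 15/4 ≈ 3.7500)
F*k = (15/4)*10 = 75/2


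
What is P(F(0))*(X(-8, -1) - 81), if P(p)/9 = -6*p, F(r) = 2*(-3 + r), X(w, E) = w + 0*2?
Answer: -28836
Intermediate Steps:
X(w, E) = w (X(w, E) = w + 0 = w)
F(r) = -6 + 2*r
P(p) = -54*p (P(p) = 9*(-6*p) = -54*p)
P(F(0))*(X(-8, -1) - 81) = (-54*(-6 + 2*0))*(-8 - 81) = -54*(-6 + 0)*(-89) = -54*(-6)*(-89) = 324*(-89) = -28836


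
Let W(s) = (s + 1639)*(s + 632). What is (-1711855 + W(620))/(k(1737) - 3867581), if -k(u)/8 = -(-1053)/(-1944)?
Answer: -3349239/11602730 ≈ -0.28866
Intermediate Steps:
W(s) = (632 + s)*(1639 + s) (W(s) = (1639 + s)*(632 + s) = (632 + s)*(1639 + s))
k(u) = 13/3 (k(u) = -(-8)*(-1053/(-1944)) = -(-8)*(-1053*(-1/1944)) = -(-8)*13/24 = -8*(-13/24) = 13/3)
(-1711855 + W(620))/(k(1737) - 3867581) = (-1711855 + (1035848 + 620² + 2271*620))/(13/3 - 3867581) = (-1711855 + (1035848 + 384400 + 1408020))/(-11602730/3) = (-1711855 + 2828268)*(-3/11602730) = 1116413*(-3/11602730) = -3349239/11602730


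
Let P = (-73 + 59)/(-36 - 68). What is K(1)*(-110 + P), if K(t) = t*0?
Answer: 0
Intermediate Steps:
K(t) = 0
P = 7/52 (P = -14/(-104) = -14*(-1/104) = 7/52 ≈ 0.13462)
K(1)*(-110 + P) = 0*(-110 + 7/52) = 0*(-5713/52) = 0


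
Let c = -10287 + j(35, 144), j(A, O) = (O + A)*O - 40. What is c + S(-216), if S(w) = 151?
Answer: 15600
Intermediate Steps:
j(A, O) = -40 + O*(A + O) (j(A, O) = (A + O)*O - 40 = O*(A + O) - 40 = -40 + O*(A + O))
c = 15449 (c = -10287 + (-40 + 144² + 35*144) = -10287 + (-40 + 20736 + 5040) = -10287 + 25736 = 15449)
c + S(-216) = 15449 + 151 = 15600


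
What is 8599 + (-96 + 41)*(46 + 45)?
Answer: 3594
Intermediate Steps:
8599 + (-96 + 41)*(46 + 45) = 8599 - 55*91 = 8599 - 5005 = 3594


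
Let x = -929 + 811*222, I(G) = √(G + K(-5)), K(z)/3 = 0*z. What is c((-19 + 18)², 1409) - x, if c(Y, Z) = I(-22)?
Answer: -179113 + I*√22 ≈ -1.7911e+5 + 4.6904*I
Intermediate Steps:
K(z) = 0 (K(z) = 3*(0*z) = 3*0 = 0)
I(G) = √G (I(G) = √(G + 0) = √G)
x = 179113 (x = -929 + 180042 = 179113)
c(Y, Z) = I*√22 (c(Y, Z) = √(-22) = I*√22)
c((-19 + 18)², 1409) - x = I*√22 - 1*179113 = I*√22 - 179113 = -179113 + I*√22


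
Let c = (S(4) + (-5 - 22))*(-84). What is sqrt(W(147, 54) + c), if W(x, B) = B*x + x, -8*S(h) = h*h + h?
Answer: sqrt(10563) ≈ 102.78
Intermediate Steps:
S(h) = -h/8 - h**2/8 (S(h) = -(h*h + h)/8 = -(h**2 + h)/8 = -(h + h**2)/8 = -h/8 - h**2/8)
W(x, B) = x + B*x
c = 2478 (c = (-1/8*4*(1 + 4) + (-5 - 22))*(-84) = (-1/8*4*5 - 27)*(-84) = (-5/2 - 27)*(-84) = -59/2*(-84) = 2478)
sqrt(W(147, 54) + c) = sqrt(147*(1 + 54) + 2478) = sqrt(147*55 + 2478) = sqrt(8085 + 2478) = sqrt(10563)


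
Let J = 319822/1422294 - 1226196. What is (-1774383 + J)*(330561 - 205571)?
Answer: -266710235749307980/711147 ≈ -3.7504e+11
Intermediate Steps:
J = -872005446901/711147 (J = 319822*(1/1422294) - 1226196 = 159911/711147 - 1226196 = -872005446901/711147 ≈ -1.2262e+6)
(-1774383 + J)*(330561 - 205571) = (-1774383 - 872005446901/711147)*(330561 - 205571) = -2133852594202/711147*124990 = -266710235749307980/711147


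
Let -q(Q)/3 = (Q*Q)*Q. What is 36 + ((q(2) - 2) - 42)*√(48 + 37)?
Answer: 36 - 68*√85 ≈ -590.93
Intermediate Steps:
q(Q) = -3*Q³ (q(Q) = -3*Q*Q*Q = -3*Q²*Q = -3*Q³)
36 + ((q(2) - 2) - 42)*√(48 + 37) = 36 + ((-3*2³ - 2) - 42)*√(48 + 37) = 36 + ((-3*8 - 2) - 42)*√85 = 36 + ((-24 - 2) - 42)*√85 = 36 + (-26 - 42)*√85 = 36 - 68*√85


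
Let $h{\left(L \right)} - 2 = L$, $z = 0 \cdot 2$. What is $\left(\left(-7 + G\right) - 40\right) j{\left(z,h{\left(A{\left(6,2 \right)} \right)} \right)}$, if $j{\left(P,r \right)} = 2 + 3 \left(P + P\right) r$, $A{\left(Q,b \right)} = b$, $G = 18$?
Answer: $-58$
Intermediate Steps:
$z = 0$
$h{\left(L \right)} = 2 + L$
$j{\left(P,r \right)} = 2 + 6 P r$ ($j{\left(P,r \right)} = 2 + 3 \cdot 2 P r = 2 + 6 P r$)
$\left(\left(-7 + G\right) - 40\right) j{\left(z,h{\left(A{\left(6,2 \right)} \right)} \right)} = \left(\left(-7 + 18\right) - 40\right) \left(2 + 6 \cdot 0 \left(2 + 2\right)\right) = \left(11 - 40\right) \left(2 + 6 \cdot 0 \cdot 4\right) = - 29 \left(2 + 0\right) = \left(-29\right) 2 = -58$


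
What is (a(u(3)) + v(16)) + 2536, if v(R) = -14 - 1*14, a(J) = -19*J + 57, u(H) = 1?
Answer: 2546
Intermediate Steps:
a(J) = 57 - 19*J
v(R) = -28 (v(R) = -14 - 14 = -28)
(a(u(3)) + v(16)) + 2536 = ((57 - 19*1) - 28) + 2536 = ((57 - 19) - 28) + 2536 = (38 - 28) + 2536 = 10 + 2536 = 2546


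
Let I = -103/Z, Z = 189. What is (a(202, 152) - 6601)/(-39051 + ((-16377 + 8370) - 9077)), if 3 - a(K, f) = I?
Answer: 1246919/10609515 ≈ 0.11753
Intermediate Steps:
I = -103/189 ≈ -0.54497
a(K, f) = 670/189 (a(K, f) = 3 - 1*(-103/189) = 3 + 103/189 = 670/189)
(a(202, 152) - 6601)/(-39051 + ((-16377 + 8370) - 9077)) = (670/189 - 6601)/(-39051 + ((-16377 + 8370) - 9077)) = -1246919/(189*(-39051 + (-8007 - 9077))) = -1246919/(189*(-39051 - 17084)) = -1246919/189/(-56135) = -1246919/189*(-1/56135) = 1246919/10609515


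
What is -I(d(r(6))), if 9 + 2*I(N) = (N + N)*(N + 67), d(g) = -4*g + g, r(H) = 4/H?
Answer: 269/2 ≈ 134.50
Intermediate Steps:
d(g) = -3*g
I(N) = -9/2 + N*(67 + N) (I(N) = -9/2 + ((N + N)*(N + 67))/2 = -9/2 + ((2*N)*(67 + N))/2 = -9/2 + (2*N*(67 + N))/2 = -9/2 + N*(67 + N))
-I(d(r(6))) = -(-9/2 + (-12/6)² + 67*(-12/6)) = -(-9/2 + (-3*⅔)² + 67*(-3*⅔)) = -(-9/2 + (-2)² + 67*(-2)) = -(-9/2 + 4 - 134) = -1*(-269/2) = 269/2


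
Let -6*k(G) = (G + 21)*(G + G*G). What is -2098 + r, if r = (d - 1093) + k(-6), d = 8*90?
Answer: -2546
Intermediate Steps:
k(G) = -(21 + G)*(G + G²)/6 (k(G) = -(G + 21)*(G + G*G)/6 = -(21 + G)*(G + G²)/6)
d = 720
r = -448 (r = (720 - 1093) - ⅙*(-6)*(21 + (-6)² + 22*(-6)) = -373 - ⅙*(-6)*(21 + 36 - 132) = -373 - ⅙*(-6)*(-75) = -373 - 75 = -448)
-2098 + r = -2098 - 448 = -2546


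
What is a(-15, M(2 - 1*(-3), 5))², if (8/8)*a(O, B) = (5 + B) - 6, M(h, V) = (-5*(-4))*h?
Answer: 9801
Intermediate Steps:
M(h, V) = 20*h
a(O, B) = -1 + B (a(O, B) = (5 + B) - 6 = -1 + B)
a(-15, M(2 - 1*(-3), 5))² = (-1 + 20*(2 - 1*(-3)))² = (-1 + 20*(2 + 3))² = (-1 + 20*5)² = (-1 + 100)² = 99² = 9801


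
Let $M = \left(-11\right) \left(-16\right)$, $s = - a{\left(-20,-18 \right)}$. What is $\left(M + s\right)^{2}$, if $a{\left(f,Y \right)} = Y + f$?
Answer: $45796$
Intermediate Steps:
$s = 38$ ($s = - (-18 - 20) = \left(-1\right) \left(-38\right) = 38$)
$M = 176$
$\left(M + s\right)^{2} = \left(176 + 38\right)^{2} = 214^{2} = 45796$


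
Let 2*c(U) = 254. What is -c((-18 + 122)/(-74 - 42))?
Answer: -127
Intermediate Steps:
c(U) = 127 (c(U) = (½)*254 = 127)
-c((-18 + 122)/(-74 - 42)) = -1*127 = -127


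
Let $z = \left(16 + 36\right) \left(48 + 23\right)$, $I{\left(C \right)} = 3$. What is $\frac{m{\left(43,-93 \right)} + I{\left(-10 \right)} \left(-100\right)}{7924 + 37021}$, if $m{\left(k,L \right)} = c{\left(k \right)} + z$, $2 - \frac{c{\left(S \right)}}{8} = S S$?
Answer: $- \frac{11384}{44945} \approx -0.25329$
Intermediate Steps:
$c{\left(S \right)} = 16 - 8 S^{2}$ ($c{\left(S \right)} = 16 - 8 S S = 16 - 8 S^{2}$)
$z = 3692$ ($z = 52 \cdot 71 = 3692$)
$m{\left(k,L \right)} = 3708 - 8 k^{2}$ ($m{\left(k,L \right)} = \left(16 - 8 k^{2}\right) + 3692 = 3708 - 8 k^{2}$)
$\frac{m{\left(43,-93 \right)} + I{\left(-10 \right)} \left(-100\right)}{7924 + 37021} = \frac{\left(3708 - 8 \cdot 43^{2}\right) + 3 \left(-100\right)}{7924 + 37021} = \frac{\left(3708 - 14792\right) - 300}{44945} = \left(\left(3708 - 14792\right) - 300\right) \frac{1}{44945} = \left(-11084 - 300\right) \frac{1}{44945} = \left(-11384\right) \frac{1}{44945} = - \frac{11384}{44945}$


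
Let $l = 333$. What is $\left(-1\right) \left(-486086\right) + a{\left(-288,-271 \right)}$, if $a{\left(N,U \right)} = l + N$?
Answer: $486131$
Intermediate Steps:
$a{\left(N,U \right)} = 333 + N$
$\left(-1\right) \left(-486086\right) + a{\left(-288,-271 \right)} = \left(-1\right) \left(-486086\right) + \left(333 - 288\right) = 486086 + 45 = 486131$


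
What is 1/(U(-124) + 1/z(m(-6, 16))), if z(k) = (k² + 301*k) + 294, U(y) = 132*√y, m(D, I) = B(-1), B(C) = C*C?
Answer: 596/767471164417 - 93777024*I*√31/767471164417 ≈ 7.7658e-10 - 0.00068032*I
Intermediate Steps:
B(C) = C²
m(D, I) = 1 (m(D, I) = (-1)² = 1)
z(k) = 294 + k² + 301*k
1/(U(-124) + 1/z(m(-6, 16))) = 1/(132*√(-124) + 1/(294 + 1² + 301*1)) = 1/(132*(2*I*√31) + 1/(294 + 1 + 301)) = 1/(264*I*√31 + 1/596) = 1/(1/596 + 264*I*√31)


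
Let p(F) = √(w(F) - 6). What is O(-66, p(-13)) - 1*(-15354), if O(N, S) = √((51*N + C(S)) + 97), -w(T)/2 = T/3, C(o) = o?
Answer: 15354 + √(-29421 + 6*√6)/3 ≈ 15354.0 + 57.161*I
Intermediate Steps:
w(T) = -2*T/3
p(F) = √(-6 - 2*F/3) (p(F) = √(-2*F/3 - 6) = √(-6 - 2*F/3))
O(N, S) = √(97 + S + 51*N) (O(N, S) = √((51*N + S) + 97) = √((S + 51*N) + 97) = √(97 + S + 51*N))
O(-66, p(-13)) - 1*(-15354) = √(97 + √(-54 - 6*(-13))/3 + 51*(-66)) - 1*(-15354) = √(97 + √(-54 + 78)/3 - 3366) + 15354 = √(97 + √24/3 - 3366) + 15354 = √(97 + (2*√6)/3 - 3366) + 15354 = √(97 + 2*√6/3 - 3366) + 15354 = √(-3269 + 2*√6/3) + 15354 = 15354 + √(-3269 + 2*√6/3)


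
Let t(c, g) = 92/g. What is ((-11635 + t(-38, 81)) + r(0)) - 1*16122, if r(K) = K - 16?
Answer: -2249521/81 ≈ -27772.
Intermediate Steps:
r(K) = -16 + K
((-11635 + t(-38, 81)) + r(0)) - 1*16122 = ((-11635 + 92/81) + (-16 + 0)) - 1*16122 = ((-11635 + 92*(1/81)) - 16) - 16122 = ((-11635 + 92/81) - 16) - 16122 = (-942343/81 - 16) - 16122 = -943639/81 - 16122 = -2249521/81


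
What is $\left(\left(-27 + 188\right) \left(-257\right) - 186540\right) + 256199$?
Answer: $28282$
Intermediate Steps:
$\left(\left(-27 + 188\right) \left(-257\right) - 186540\right) + 256199 = \left(161 \left(-257\right) - 186540\right) + 256199 = \left(-41377 - 186540\right) + 256199 = -227917 + 256199 = 28282$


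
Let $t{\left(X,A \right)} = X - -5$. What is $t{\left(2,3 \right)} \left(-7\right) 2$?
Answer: $-98$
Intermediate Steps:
$t{\left(X,A \right)} = 5 + X$ ($t{\left(X,A \right)} = X + 5 = 5 + X$)
$t{\left(2,3 \right)} \left(-7\right) 2 = \left(5 + 2\right) \left(-7\right) 2 = 7 \left(-7\right) 2 = \left(-49\right) 2 = -98$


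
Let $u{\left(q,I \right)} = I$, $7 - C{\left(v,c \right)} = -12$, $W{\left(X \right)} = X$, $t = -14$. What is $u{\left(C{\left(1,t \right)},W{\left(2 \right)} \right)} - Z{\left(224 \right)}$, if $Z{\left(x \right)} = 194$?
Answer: $-192$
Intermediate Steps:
$C{\left(v,c \right)} = 19$ ($C{\left(v,c \right)} = 7 - -12 = 7 + 12 = 19$)
$u{\left(C{\left(1,t \right)},W{\left(2 \right)} \right)} - Z{\left(224 \right)} = 2 - 194 = -192$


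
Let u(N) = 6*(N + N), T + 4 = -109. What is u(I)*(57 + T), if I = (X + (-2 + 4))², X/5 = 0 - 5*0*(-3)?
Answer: -2688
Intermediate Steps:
X = 0 (X = 5*(0 - 5*0*(-3)) = 5*(0 - 0*(-3)) = 5*(0 - 1*0) = 5*(0 + 0) = 5*0 = 0)
T = -113 (T = -4 - 109 = -113)
I = 4 (I = (0 + (-2 + 4))² = (0 + 2)² = 2² = 4)
u(N) = 12*N (u(N) = 6*(2*N) = 12*N)
u(I)*(57 + T) = (12*4)*(57 - 113) = 48*(-56) = -2688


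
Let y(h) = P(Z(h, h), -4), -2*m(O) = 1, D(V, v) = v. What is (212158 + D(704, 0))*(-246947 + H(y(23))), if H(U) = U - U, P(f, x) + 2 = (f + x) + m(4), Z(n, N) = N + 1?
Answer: -52391781626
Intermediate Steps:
Z(n, N) = 1 + N
m(O) = -½ (m(O) = -½*1 = -½)
P(f, x) = -5/2 + f + x (P(f, x) = -2 + ((f + x) - ½) = -2 + (-½ + f + x) = -5/2 + f + x)
y(h) = -11/2 + h (y(h) = -5/2 + (1 + h) - 4 = -11/2 + h)
H(U) = 0
(212158 + D(704, 0))*(-246947 + H(y(23))) = (212158 + 0)*(-246947 + 0) = 212158*(-246947) = -52391781626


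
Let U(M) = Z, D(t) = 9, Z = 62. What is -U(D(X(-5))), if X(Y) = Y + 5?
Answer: -62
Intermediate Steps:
X(Y) = 5 + Y
U(M) = 62
-U(D(X(-5))) = -1*62 = -62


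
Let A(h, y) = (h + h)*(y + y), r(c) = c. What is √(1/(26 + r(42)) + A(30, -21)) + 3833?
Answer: 3833 + I*√2913103/34 ≈ 3833.0 + 50.199*I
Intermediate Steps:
A(h, y) = 4*h*y (A(h, y) = (2*h)*(2*y) = 4*h*y)
√(1/(26 + r(42)) + A(30, -21)) + 3833 = √(1/(26 + 42) + 4*30*(-21)) + 3833 = √(1/68 - 2520) + 3833 = √(-171359/68) + 3833 = I*√2913103/34 + 3833 = 3833 + I*√2913103/34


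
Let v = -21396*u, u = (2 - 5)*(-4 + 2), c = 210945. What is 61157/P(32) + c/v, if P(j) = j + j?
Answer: 326566273/342336 ≈ 953.93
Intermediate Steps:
P(j) = 2*j
u = 6 (u = -3*(-2) = 6)
v = -128376 (v = -21396*6 = -128376)
61157/P(32) + c/v = 61157/((2*32)) + 210945/(-128376) = 61157/64 + 210945*(-1/128376) = 61157*(1/64) - 70315/42792 = 61157/64 - 70315/42792 = 326566273/342336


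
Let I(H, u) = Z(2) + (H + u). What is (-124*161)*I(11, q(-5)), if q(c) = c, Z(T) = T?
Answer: -159712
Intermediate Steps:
I(H, u) = 2 + H + u (I(H, u) = 2 + (H + u) = 2 + H + u)
(-124*161)*I(11, q(-5)) = (-124*161)*(2 + 11 - 5) = -19964*8 = -159712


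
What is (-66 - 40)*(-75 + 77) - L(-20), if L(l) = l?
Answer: -192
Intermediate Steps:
(-66 - 40)*(-75 + 77) - L(-20) = (-66 - 40)*(-75 + 77) - 1*(-20) = -106*2 + 20 = -212 + 20 = -192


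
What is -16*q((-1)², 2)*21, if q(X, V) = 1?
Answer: -336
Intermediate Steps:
-16*q((-1)², 2)*21 = -16*1*21 = -16*21 = -336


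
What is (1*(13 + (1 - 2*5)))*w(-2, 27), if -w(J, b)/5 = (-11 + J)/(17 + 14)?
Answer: 260/31 ≈ 8.3871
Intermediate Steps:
w(J, b) = 55/31 - 5*J/31 (w(J, b) = -5*(-11 + J)/(17 + 14) = -5*(-11 + J)/31 = -5*(-11/31 + J/31) = 55/31 - 5*J/31)
(1*(13 + (1 - 2*5)))*w(-2, 27) = (1*(13 + (1 - 2*5)))*(55/31 - 5/31*(-2)) = (1*(13 + (1 - 10)))*(55/31 + 10/31) = (1*(13 - 9))*(65/31) = (1*4)*(65/31) = 4*(65/31) = 260/31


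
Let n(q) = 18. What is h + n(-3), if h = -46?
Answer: -28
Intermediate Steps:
h + n(-3) = -46 + 18 = -28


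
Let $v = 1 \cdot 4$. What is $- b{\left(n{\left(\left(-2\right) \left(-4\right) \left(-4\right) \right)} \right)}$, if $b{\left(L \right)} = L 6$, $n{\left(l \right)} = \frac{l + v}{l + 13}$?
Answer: $- \frac{168}{19} \approx -8.8421$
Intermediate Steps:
$v = 4$
$n{\left(l \right)} = \frac{4 + l}{13 + l}$ ($n{\left(l \right)} = \frac{l + 4}{l + 13} = \frac{4 + l}{13 + l}$)
$b{\left(L \right)} = 6 L$
$- b{\left(n{\left(\left(-2\right) \left(-4\right) \left(-4\right) \right)} \right)} = - 6 \frac{4 + \left(-2\right) \left(-4\right) \left(-4\right)}{13 + \left(-2\right) \left(-4\right) \left(-4\right)} = - 6 \frac{4 + 8 \left(-4\right)}{13 + 8 \left(-4\right)} = - 6 \frac{4 - 32}{13 - 32} = - 6 \frac{1}{-19} \left(-28\right) = - 6 \left(\left(- \frac{1}{19}\right) \left(-28\right)\right) = - \frac{6 \cdot 28}{19} = \left(-1\right) \frac{168}{19} = - \frac{168}{19}$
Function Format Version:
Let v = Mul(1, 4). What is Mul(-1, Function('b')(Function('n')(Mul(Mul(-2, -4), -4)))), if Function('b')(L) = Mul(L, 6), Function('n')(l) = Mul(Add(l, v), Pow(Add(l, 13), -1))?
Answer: Rational(-168, 19) ≈ -8.8421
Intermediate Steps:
v = 4
Function('n')(l) = Mul(Pow(Add(13, l), -1), Add(4, l)) (Function('n')(l) = Mul(Add(l, 4), Pow(Add(l, 13), -1)) = Mul(Add(4, l), Pow(Add(13, l), -1)) = Mul(Pow(Add(13, l), -1), Add(4, l)))
Function('b')(L) = Mul(6, L)
Mul(-1, Function('b')(Function('n')(Mul(Mul(-2, -4), -4)))) = Mul(-1, Mul(6, Mul(Pow(Add(13, Mul(Mul(-2, -4), -4)), -1), Add(4, Mul(Mul(-2, -4), -4))))) = Mul(-1, Mul(6, Mul(Pow(Add(13, Mul(8, -4)), -1), Add(4, Mul(8, -4))))) = Mul(-1, Mul(6, Mul(Pow(Add(13, -32), -1), Add(4, -32)))) = Mul(-1, Mul(6, Mul(Pow(-19, -1), -28))) = Mul(-1, Mul(6, Mul(Rational(-1, 19), -28))) = Mul(-1, Mul(6, Rational(28, 19))) = Mul(-1, Rational(168, 19)) = Rational(-168, 19)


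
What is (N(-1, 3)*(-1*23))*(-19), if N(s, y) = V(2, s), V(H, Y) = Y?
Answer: -437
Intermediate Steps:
N(s, y) = s
(N(-1, 3)*(-1*23))*(-19) = -(-1)*23*(-19) = -1*(-23)*(-19) = 23*(-19) = -437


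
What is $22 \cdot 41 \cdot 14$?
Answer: $12628$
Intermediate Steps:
$22 \cdot 41 \cdot 14 = 902 \cdot 14 = 12628$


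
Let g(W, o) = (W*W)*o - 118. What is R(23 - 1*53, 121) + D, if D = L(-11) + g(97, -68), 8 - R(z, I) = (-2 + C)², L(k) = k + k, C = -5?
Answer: -639993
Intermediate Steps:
L(k) = 2*k
g(W, o) = -118 + o*W² (g(W, o) = W²*o - 118 = o*W² - 118 = -118 + o*W²)
R(z, I) = -41 (R(z, I) = 8 - (-2 - 5)² = 8 - 1*(-7)² = 8 - 1*49 = 8 - 49 = -41)
D = -639952 (D = 2*(-11) + (-118 - 68*97²) = -22 + (-118 - 68*9409) = -22 + (-118 - 639812) = -22 - 639930 = -639952)
R(23 - 1*53, 121) + D = -41 - 639952 = -639993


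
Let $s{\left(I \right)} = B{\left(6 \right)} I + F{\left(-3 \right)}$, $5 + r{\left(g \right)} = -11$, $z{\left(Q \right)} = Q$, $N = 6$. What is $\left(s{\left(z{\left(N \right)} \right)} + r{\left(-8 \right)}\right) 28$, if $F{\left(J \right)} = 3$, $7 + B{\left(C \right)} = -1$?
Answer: $-1708$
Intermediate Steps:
$B{\left(C \right)} = -8$ ($B{\left(C \right)} = -7 - 1 = -8$)
$r{\left(g \right)} = -16$ ($r{\left(g \right)} = -5 - 11 = -16$)
$s{\left(I \right)} = 3 - 8 I$ ($s{\left(I \right)} = - 8 I + 3 = 3 - 8 I$)
$\left(s{\left(z{\left(N \right)} \right)} + r{\left(-8 \right)}\right) 28 = \left(\left(3 - 48\right) - 16\right) 28 = \left(-45 - 16\right) 28 = \left(-61\right) 28 = -1708$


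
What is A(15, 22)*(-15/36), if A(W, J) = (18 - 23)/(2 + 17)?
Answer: 25/228 ≈ 0.10965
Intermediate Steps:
A(W, J) = -5/19
A(15, 22)*(-15/36) = -(-75)/(19*36) = -5/19*(-5/12) = 25/228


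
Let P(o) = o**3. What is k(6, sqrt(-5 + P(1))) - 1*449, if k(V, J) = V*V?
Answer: -413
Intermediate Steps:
k(V, J) = V**2
k(6, sqrt(-5 + P(1))) - 1*449 = 6**2 - 1*449 = 36 - 449 = -413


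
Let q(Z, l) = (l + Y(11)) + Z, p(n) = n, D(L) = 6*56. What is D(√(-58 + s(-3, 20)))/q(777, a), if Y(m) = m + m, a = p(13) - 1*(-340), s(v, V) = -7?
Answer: 7/24 ≈ 0.29167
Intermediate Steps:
D(L) = 336
a = 353 (a = 13 - 1*(-340) = 13 + 340 = 353)
Y(m) = 2*m
q(Z, l) = 22 + Z + l (q(Z, l) = (l + 2*11) + Z = (l + 22) + Z = (22 + l) + Z = 22 + Z + l)
D(√(-58 + s(-3, 20)))/q(777, a) = 336/(22 + 777 + 353) = 336/1152 = 336*(1/1152) = 7/24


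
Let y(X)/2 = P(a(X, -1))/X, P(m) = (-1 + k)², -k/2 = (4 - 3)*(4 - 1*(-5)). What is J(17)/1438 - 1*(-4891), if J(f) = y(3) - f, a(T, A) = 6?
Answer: 21100445/4314 ≈ 4891.2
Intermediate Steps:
k = -18 (k = -2*(4 - 3)*(4 - 1*(-5)) = -2*(4 + 5) = -2*9 = -18)
P(m) = 361 (P(m) = (-1 - 18)² = (-19)² = 361)
y(X) = 722/X (y(X) = 2*(361/X) = 722/X)
J(f) = 722/3 - f
J(17)/1438 - 1*(-4891) = (722/3 - 1*17)/1438 - 1*(-4891) = (722/3 - 17)*(1/1438) + 4891 = (671/3)*(1/1438) + 4891 = 671/4314 + 4891 = 21100445/4314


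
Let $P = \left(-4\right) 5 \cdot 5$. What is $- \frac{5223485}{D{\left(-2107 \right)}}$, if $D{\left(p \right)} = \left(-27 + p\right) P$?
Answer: $- \frac{1044697}{42680} \approx -24.477$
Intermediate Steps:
$P = -100$ ($P = \left(-20\right) 5 = -100$)
$D{\left(p \right)} = 2700 - 100 p$ ($D{\left(p \right)} = \left(-27 + p\right) \left(-100\right) = 2700 - 100 p$)
$- \frac{5223485}{D{\left(-2107 \right)}} = - \frac{5223485}{2700 - -210700} = - \frac{5223485}{2700 + 210700} = - \frac{5223485}{213400} = \left(-5223485\right) \frac{1}{213400} = - \frac{1044697}{42680}$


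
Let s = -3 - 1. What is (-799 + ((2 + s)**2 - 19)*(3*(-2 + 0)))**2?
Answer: 502681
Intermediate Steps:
s = -4
(-799 + ((2 + s)**2 - 19)*(3*(-2 + 0)))**2 = (-799 + ((2 - 4)**2 - 19)*(3*(-2 + 0)))**2 = (-799 + ((-2)**2 - 19)*(3*(-2)))**2 = (-799 + (4 - 19)*(-6))**2 = (-799 - 15*(-6))**2 = (-799 + 90)**2 = (-709)**2 = 502681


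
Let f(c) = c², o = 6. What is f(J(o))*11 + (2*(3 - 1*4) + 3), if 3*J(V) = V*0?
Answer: 1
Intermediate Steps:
J(V) = 0 (J(V) = (V*0)/3 = (⅓)*0 = 0)
f(J(o))*11 + (2*(3 - 1*4) + 3) = 0²*11 + (2*(3 - 1*4) + 3) = 0*11 + (2*(3 - 4) + 3) = 0 + (2*(-1) + 3) = 0 + (-2 + 3) = 0 + 1 = 1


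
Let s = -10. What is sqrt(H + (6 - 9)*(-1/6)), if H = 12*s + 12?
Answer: I*sqrt(430)/2 ≈ 10.368*I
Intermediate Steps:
H = -108 (H = 12*(-10) + 12 = -120 + 12 = -108)
sqrt(H + (6 - 9)*(-1/6)) = sqrt(-108 + (6 - 9)*(-1/6)) = sqrt(-108 - (-3)/6) = sqrt(-108 - 3*(-1/6)) = sqrt(-108 + 1/2) = sqrt(-215/2) = I*sqrt(430)/2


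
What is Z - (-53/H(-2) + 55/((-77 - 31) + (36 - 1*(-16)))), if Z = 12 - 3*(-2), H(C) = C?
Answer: -421/56 ≈ -7.5179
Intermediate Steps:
Z = 18 (Z = 12 + 6 = 18)
Z - (-53/H(-2) + 55/((-77 - 31) + (36 - 1*(-16)))) = 18 - (-53/(-2) + 55/((-77 - 31) + (36 - 1*(-16)))) = 18 - (-53*(-½) + 55/(-108 + (36 + 16))) = 18 - (53/2 + 55/(-108 + 52)) = 18 - (53/2 + 55/(-56)) = 18 - (53/2 + 55*(-1/56)) = 18 - (53/2 - 55/56) = 18 - 1*1429/56 = 18 - 1429/56 = -421/56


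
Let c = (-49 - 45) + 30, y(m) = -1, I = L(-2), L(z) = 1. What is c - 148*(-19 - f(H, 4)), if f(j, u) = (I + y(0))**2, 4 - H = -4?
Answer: 2748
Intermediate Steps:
I = 1
H = 8 (H = 4 - 1*(-4) = 4 + 4 = 8)
f(j, u) = 0 (f(j, u) = (1 - 1)**2 = 0**2 = 0)
c = -64 (c = -94 + 30 = -64)
c - 148*(-19 - f(H, 4)) = -64 - 148*(-19 - 1*0) = -64 - 148*(-19 + 0) = -64 - 148*(-19) = -64 + 2812 = 2748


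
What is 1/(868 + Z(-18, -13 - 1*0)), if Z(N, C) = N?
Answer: 1/850 ≈ 0.0011765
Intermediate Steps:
1/(868 + Z(-18, -13 - 1*0)) = 1/(868 - 18) = 1/850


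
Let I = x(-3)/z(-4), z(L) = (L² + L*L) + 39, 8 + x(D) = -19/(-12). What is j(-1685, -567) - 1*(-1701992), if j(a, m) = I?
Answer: 1450097107/852 ≈ 1.7020e+6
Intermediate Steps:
x(D) = -77/12 (x(D) = -8 - 19/(-12) = -8 - 19*(-1/12) = -8 + 19/12 = -77/12)
z(L) = 39 + 2*L² (z(L) = (L² + L²) + 39 = 2*L² + 39 = 39 + 2*L²)
I = -77/852 (I = -77/(12*(39 + 2*(-4)²)) = -77/(12*(39 + 2*16)) = -77/(12*(39 + 32)) = -77/12/71 = -77/12*1/71 = -77/852 ≈ -0.090376)
j(a, m) = -77/852
j(-1685, -567) - 1*(-1701992) = -77/852 - 1*(-1701992) = -77/852 + 1701992 = 1450097107/852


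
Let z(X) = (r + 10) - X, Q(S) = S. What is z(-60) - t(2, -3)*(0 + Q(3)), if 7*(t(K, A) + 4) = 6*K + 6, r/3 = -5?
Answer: 415/7 ≈ 59.286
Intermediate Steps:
r = -15 (r = 3*(-5) = -15)
t(K, A) = -22/7 + 6*K/7 (t(K, A) = -4 + (6*K + 6)/7 = -4 + (6 + 6*K)/7 = -4 + (6/7 + 6*K/7) = -22/7 + 6*K/7)
z(X) = -5 - X (z(X) = (-15 + 10) - X = -5 - X)
z(-60) - t(2, -3)*(0 + Q(3)) = (-5 - 1*(-60)) - (-22/7 + (6/7)*2)*(0 + 3) = (-5 + 60) - (-22/7 + 12/7)*3 = 55 - (-10)*3/7 = 55 - 1*(-30/7) = 55 + 30/7 = 415/7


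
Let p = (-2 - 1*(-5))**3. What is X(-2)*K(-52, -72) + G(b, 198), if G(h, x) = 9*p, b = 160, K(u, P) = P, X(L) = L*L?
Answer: -45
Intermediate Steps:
X(L) = L**2
p = 27 (p = (-2 + 5)**3 = 3**3 = 27)
G(h, x) = 243 (G(h, x) = 9*27 = 243)
X(-2)*K(-52, -72) + G(b, 198) = (-2)**2*(-72) + 243 = 4*(-72) + 243 = -288 + 243 = -45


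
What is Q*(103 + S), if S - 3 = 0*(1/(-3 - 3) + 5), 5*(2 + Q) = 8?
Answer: -212/5 ≈ -42.400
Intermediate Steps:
Q = -2/5 (Q = -2 + (1/5)*8 = -2 + 8/5 = -2/5 ≈ -0.40000)
S = 3 (S = 3 + 0*(1/(-3 - 3) + 5) = 3 + 0*(1/(-6) + 5) = 3 + 0*(-1/6 + 5) = 3 + 0*(29/6) = 3 + 0 = 3)
Q*(103 + S) = -2*(103 + 3)/5 = -2/5*106 = -212/5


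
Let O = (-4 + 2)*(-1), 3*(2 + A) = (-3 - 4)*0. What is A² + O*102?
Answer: 208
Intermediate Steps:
A = -2 (A = -2 + ((-3 - 4)*0)/3 = -2 + (-7*0)/3 = -2 + (⅓)*0 = -2 + 0 = -2)
O = 2 (O = -2*(-1) = 2)
A² + O*102 = (-2)² + 2*102 = 4 + 204 = 208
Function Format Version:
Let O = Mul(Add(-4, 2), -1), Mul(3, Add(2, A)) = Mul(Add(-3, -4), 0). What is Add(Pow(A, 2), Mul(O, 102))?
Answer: 208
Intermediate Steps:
A = -2 (A = Add(-2, Mul(Rational(1, 3), Mul(Add(-3, -4), 0))) = Add(-2, Mul(Rational(1, 3), Mul(-7, 0))) = Add(-2, Mul(Rational(1, 3), 0)) = Add(-2, 0) = -2)
O = 2 (O = Mul(-2, -1) = 2)
Add(Pow(A, 2), Mul(O, 102)) = Add(Pow(-2, 2), Mul(2, 102)) = Add(4, 204) = 208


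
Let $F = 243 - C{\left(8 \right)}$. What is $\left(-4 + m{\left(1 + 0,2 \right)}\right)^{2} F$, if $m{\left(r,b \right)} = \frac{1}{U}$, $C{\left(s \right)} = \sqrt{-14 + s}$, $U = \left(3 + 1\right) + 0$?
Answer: $\frac{54675}{16} - \frac{225 i \sqrt{6}}{16} \approx 3417.2 - 34.446 i$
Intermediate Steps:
$U = 4$ ($U = 4 + 0 = 4$)
$m{\left(r,b \right)} = \frac{1}{4}$
$F = 243 - i \sqrt{6}$ ($F = 243 - \sqrt{-14 + 8} = 243 - \sqrt{-6} = 243 - i \sqrt{6} \approx 243.0 - 2.4495 i$)
$\left(-4 + m{\left(1 + 0,2 \right)}\right)^{2} F = \left(-4 + \frac{1}{4}\right)^{2} \left(243 - i \sqrt{6}\right) = \left(- \frac{15}{4}\right)^{2} \left(243 - i \sqrt{6}\right) = \frac{225 \left(243 - i \sqrt{6}\right)}{16} = \frac{54675}{16} - \frac{225 i \sqrt{6}}{16}$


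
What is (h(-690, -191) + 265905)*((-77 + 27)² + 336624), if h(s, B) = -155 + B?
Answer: 90057430316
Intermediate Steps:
(h(-690, -191) + 265905)*((-77 + 27)² + 336624) = ((-155 - 191) + 265905)*((-77 + 27)² + 336624) = (-346 + 265905)*((-50)² + 336624) = 265559*(2500 + 336624) = 265559*339124 = 90057430316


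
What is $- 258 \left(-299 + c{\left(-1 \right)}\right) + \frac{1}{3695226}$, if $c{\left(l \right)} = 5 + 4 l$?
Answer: $\frac{284103755785}{3695226} \approx 76884.0$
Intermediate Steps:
$- 258 \left(-299 + c{\left(-1 \right)}\right) + \frac{1}{3695226} = - 258 \left(-299 + \left(5 + 4 \left(-1\right)\right)\right) + \frac{1}{3695226} = - 258 \left(-299 + \left(5 - 4\right)\right) + \frac{1}{3695226} = - 258 \left(-299 + 1\right) + \frac{1}{3695226} = \left(-258\right) \left(-298\right) + \frac{1}{3695226} = 76884 + \frac{1}{3695226} = \frac{284103755785}{3695226}$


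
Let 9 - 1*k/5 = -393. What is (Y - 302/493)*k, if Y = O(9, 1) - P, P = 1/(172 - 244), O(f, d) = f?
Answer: 99901355/5916 ≈ 16887.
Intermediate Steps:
k = 2010 (k = 45 - 5*(-393) = 45 + 1965 = 2010)
P = -1/72 (P = 1/(-72) = -1/72 ≈ -0.013889)
Y = 649/72 (Y = 9 - 1*(-1/72) = 9 + 1/72 = 649/72 ≈ 9.0139)
(Y - 302/493)*k = (649/72 - 302/493)*2010 = (298213/35496)*2010 = 99901355/5916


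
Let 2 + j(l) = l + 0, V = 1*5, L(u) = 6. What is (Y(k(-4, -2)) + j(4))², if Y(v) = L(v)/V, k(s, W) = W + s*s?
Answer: 256/25 ≈ 10.240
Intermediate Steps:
k(s, W) = W + s²
V = 5
Y(v) = 6/5
j(l) = -2 + l (j(l) = -2 + (l + 0) = -2 + l)
(Y(k(-4, -2)) + j(4))² = (6/5 + (-2 + 4))² = (6/5 + 2)² = (16/5)² = 256/25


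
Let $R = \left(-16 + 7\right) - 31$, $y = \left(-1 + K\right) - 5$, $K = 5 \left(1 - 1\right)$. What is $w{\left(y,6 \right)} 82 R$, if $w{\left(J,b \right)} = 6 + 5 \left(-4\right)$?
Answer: $45920$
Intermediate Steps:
$K = 0$ ($K = 5 \cdot 0 = 0$)
$y = -6$ ($y = \left(-1 + 0\right) - 5 = -1 - 5 = -6$)
$w{\left(J,b \right)} = -14$ ($w{\left(J,b \right)} = 6 - 20 = -14$)
$R = -40$ ($R = -9 - 31 = -40$)
$w{\left(y,6 \right)} 82 R = \left(-14\right) 82 \left(-40\right) = \left(-1148\right) \left(-40\right) = 45920$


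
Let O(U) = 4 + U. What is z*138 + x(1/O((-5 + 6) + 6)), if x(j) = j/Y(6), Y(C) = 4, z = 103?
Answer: 625417/44 ≈ 14214.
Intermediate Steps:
x(j) = j/4
z*138 + x(1/O((-5 + 6) + 6)) = 103*138 + 1/(4*(4 + ((-5 + 6) + 6))) = 14214 + 1/(4*(4 + (1 + 6))) = 14214 + 1/(4*(4 + 7)) = 14214 + (¼)/11 = 14214 + (¼)*(1/11) = 14214 + 1/44 = 625417/44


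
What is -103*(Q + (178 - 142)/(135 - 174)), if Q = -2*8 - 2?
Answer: 25338/13 ≈ 1949.1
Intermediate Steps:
Q = -18 (Q = -16 - 2 = -18)
-103*(Q + (178 - 142)/(135 - 174)) = -103*(-18 + (178 - 142)/(135 - 174)) = -103*(-18 + 36/(-39)) = -103*(-18 + 36*(-1/39)) = -103*(-18 - 12/13) = -103*(-246/13) = 25338/13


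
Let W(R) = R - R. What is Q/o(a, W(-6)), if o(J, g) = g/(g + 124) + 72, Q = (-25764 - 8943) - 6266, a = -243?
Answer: -40973/72 ≈ -569.07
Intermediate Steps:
W(R) = 0
Q = -40973 (Q = -34707 - 6266 = -40973)
o(J, g) = 72 + g/(124 + g) (o(J, g) = g/(124 + g) + 72 = 72 + g/(124 + g))
Q/o(a, W(-6)) = -40973*(124 + 0)/(8928 + 73*0) = -40973*124/(8928 + 0) = -40973/((1/124)*8928) = -40973/72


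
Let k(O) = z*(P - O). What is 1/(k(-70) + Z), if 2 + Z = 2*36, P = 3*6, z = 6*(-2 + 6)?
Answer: 1/2182 ≈ 0.00045829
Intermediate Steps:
z = 24 (z = 6*4 = 24)
P = 18
Z = 70 (Z = -2 + 2*36 = -2 + 72 = 70)
k(O) = 432 - 24*O (k(O) = 24*(18 - O) = 432 - 24*O)
1/(k(-70) + Z) = 1/((432 - 24*(-70)) + 70) = 1/((432 + 1680) + 70) = 1/(2112 + 70) = 1/2182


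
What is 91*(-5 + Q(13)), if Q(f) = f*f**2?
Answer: 199472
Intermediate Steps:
Q(f) = f**3
91*(-5 + Q(13)) = 91*(-5 + 13**3) = 91*(-5 + 2197) = 91*2192 = 199472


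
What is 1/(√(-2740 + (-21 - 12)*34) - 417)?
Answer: -417/177751 - I*√3862/177751 ≈ -0.002346 - 0.00034962*I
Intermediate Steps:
1/(√(-2740 + (-21 - 12)*34) - 417) = 1/(√(-2740 - 33*34) - 417) = 1/(√(-2740 - 1122) - 417) = 1/(√(-3862) - 417) = 1/(I*√3862 - 417) = 1/(-417 + I*√3862)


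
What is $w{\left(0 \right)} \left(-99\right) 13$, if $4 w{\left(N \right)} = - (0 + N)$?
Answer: $0$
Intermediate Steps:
$w{\left(N \right)} = - \frac{N}{4}$ ($w{\left(N \right)} = \frac{\left(-1\right) \left(0 + N\right)}{4} = \frac{\left(-1\right) N}{4} = - \frac{N}{4}$)
$w{\left(0 \right)} \left(-99\right) 13 = \left(- \frac{1}{4}\right) 0 \left(-99\right) 13 = 0 \left(-99\right) 13 = 0 \cdot 13 = 0$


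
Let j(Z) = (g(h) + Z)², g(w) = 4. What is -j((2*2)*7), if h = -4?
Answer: -1024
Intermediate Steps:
j(Z) = (4 + Z)²
-j((2*2)*7) = -(4 + (2*2)*7)² = -(4 + 4*7)² = -(4 + 28)² = -1*32² = -1*1024 = -1024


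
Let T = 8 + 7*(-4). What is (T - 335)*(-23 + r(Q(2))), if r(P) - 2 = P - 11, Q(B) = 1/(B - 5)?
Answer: 34435/3 ≈ 11478.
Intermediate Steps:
T = -20 (T = 8 - 28 = -20)
Q(B) = 1/(-5 + B)
r(P) = -9 + P (r(P) = 2 + (P - 11) = 2 + (-11 + P) = -9 + P)
(T - 335)*(-23 + r(Q(2))) = (-20 - 335)*(-23 + (-9 + 1/(-5 + 2))) = -355*(-23 + (-9 + 1/(-3))) = -355*(-23 + (-9 - ⅓)) = -355*(-23 - 28/3) = -355*(-97/3) = 34435/3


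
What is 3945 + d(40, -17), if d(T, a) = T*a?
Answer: 3265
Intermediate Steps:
3945 + d(40, -17) = 3945 + 40*(-17) = 3945 - 680 = 3265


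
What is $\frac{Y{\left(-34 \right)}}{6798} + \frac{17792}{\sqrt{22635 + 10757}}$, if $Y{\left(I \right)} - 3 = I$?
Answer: $- \frac{31}{6798} + \frac{4448 \sqrt{2087}}{2087} \approx 97.361$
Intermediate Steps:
$Y{\left(I \right)} = 3 + I$
$\frac{Y{\left(-34 \right)}}{6798} + \frac{17792}{\sqrt{22635 + 10757}} = \frac{3 - 34}{6798} + \frac{17792}{\sqrt{22635 + 10757}} = \left(-31\right) \frac{1}{6798} + \frac{17792}{\sqrt{33392}} = - \frac{31}{6798} + \frac{17792}{4 \sqrt{2087}} = - \frac{31}{6798} + 17792 \frac{\sqrt{2087}}{8348} = - \frac{31}{6798} + \frac{4448 \sqrt{2087}}{2087}$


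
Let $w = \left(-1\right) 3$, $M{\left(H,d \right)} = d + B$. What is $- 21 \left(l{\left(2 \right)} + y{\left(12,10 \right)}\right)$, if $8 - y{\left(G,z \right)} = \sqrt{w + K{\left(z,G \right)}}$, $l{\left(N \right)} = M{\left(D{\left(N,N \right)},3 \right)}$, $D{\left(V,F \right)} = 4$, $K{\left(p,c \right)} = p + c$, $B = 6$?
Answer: $-357 + 21 \sqrt{19} \approx -265.46$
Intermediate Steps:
$K{\left(p,c \right)} = c + p$
$M{\left(H,d \right)} = 6 + d$ ($M{\left(H,d \right)} = d + 6 = 6 + d$)
$w = -3$
$l{\left(N \right)} = 9$ ($l{\left(N \right)} = 6 + 3 = 9$)
$y{\left(G,z \right)} = 8 - \sqrt{-3 + G + z}$ ($y{\left(G,z \right)} = 8 - \sqrt{-3 + \left(G + z\right)} = 8 - \sqrt{-3 + G + z}$)
$- 21 \left(l{\left(2 \right)} + y{\left(12,10 \right)}\right) = - 21 \left(9 + \left(8 - \sqrt{-3 + 12 + 10}\right)\right) = - 21 \left(9 + \left(8 - \sqrt{19}\right)\right) = - 21 \left(17 - \sqrt{19}\right) = -357 + 21 \sqrt{19}$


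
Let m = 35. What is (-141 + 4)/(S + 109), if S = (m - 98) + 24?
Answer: -137/70 ≈ -1.9571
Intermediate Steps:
S = -39 (S = (35 - 98) + 24 = -63 + 24 = -39)
(-141 + 4)/(S + 109) = (-141 + 4)/(-39 + 109) = -137/70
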